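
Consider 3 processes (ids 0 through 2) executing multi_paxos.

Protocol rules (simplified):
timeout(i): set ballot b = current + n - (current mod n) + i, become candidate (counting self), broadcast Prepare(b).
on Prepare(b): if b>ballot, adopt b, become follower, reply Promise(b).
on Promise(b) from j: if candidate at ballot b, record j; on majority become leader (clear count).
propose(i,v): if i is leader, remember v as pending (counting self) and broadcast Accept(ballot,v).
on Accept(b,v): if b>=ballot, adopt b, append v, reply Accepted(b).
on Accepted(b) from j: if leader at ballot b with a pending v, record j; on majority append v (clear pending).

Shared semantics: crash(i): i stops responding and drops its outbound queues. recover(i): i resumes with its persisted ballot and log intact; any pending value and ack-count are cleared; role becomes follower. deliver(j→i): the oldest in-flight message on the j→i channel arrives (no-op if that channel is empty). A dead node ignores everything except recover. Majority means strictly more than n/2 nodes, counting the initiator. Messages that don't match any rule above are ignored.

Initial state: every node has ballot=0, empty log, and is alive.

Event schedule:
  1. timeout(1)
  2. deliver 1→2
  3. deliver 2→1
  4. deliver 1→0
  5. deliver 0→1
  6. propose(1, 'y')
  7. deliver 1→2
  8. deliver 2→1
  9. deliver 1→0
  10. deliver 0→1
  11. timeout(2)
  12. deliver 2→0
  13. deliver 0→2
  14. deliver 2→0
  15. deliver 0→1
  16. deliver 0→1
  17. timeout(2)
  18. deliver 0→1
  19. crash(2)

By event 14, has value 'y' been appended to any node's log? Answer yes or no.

yes

1. timeout(1):  <1:cand b4 ->
2. deliver 1→2:  <2:foll b4 ->
3. deliver 2→1:  <1:lead b4 ->
4. deliver 1→0:  <0:foll b4 ->
5. deliver 0→1:  nop
6. propose(1,'y'):  nop
7. deliver 1→2:  <2:foll b4 y>
8. deliver 2→1:  <1:lead b4 y>
9. deliver 1→0:  <0:foll b4 y>
10. deliver 0→1:  nop
11. timeout(2):  <2:cand b8 y>
12. deliver 2→0:  <0:foll b8 y>
13. deliver 0→2:  <2:lead b8 y>
14. deliver 2→0:  nop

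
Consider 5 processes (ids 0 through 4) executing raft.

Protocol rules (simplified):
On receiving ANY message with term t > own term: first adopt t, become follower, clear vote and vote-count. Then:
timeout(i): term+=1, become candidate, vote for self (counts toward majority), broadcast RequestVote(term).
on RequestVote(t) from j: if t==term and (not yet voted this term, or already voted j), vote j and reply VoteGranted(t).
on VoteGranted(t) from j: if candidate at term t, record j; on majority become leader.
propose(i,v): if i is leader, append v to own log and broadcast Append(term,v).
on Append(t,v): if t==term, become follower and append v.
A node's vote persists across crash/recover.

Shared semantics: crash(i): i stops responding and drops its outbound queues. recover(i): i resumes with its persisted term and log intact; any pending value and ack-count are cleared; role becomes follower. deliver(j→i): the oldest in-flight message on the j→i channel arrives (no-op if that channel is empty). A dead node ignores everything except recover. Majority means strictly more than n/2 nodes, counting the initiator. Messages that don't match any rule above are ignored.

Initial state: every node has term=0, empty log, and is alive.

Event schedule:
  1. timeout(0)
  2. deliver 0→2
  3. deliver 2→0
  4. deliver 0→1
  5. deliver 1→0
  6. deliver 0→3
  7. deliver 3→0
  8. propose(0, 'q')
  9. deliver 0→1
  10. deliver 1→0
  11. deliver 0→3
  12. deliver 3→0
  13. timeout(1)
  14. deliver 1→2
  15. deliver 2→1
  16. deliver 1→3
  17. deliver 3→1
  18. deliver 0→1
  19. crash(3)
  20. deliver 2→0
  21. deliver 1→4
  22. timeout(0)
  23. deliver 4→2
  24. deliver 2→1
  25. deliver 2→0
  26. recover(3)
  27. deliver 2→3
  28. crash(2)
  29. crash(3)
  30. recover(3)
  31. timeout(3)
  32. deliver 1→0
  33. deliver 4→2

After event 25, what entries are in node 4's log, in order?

empty

1. timeout(0):  <0:cand t1 ->
2. deliver 0→2:  <2:foll t1 ->
3. deliver 2→0:  nop
4. deliver 0→1:  <1:foll t1 ->
5. deliver 1→0:  <0:lead t1 ->
6. deliver 0→3:  <3:foll t1 ->
7. deliver 3→0:  nop
8. propose(0,'q'):  <0:lead t1 q>
9. deliver 0→1:  <1:foll t1 q>
10. deliver 1→0:  nop
11. deliver 0→3:  <3:foll t1 q>
12. deliver 3→0:  nop
13. timeout(1):  <1:cand t2 q>
14. deliver 1→2:  <2:foll t2 ->
15. deliver 2→1:  nop
16. deliver 1→3:  <3:foll t2 q>
17. deliver 3→1:  <1:lead t2 q>
18. deliver 0→1:  nop
19. crash(3):  <3:✗foll t2 q>
20. deliver 2→0:  nop
21. deliver 1→4:  <4:foll t2 ->
22. timeout(0):  <0:cand t2 q>
23. deliver 4→2:  nop
24. deliver 2→1:  nop
25. deliver 2→0:  nop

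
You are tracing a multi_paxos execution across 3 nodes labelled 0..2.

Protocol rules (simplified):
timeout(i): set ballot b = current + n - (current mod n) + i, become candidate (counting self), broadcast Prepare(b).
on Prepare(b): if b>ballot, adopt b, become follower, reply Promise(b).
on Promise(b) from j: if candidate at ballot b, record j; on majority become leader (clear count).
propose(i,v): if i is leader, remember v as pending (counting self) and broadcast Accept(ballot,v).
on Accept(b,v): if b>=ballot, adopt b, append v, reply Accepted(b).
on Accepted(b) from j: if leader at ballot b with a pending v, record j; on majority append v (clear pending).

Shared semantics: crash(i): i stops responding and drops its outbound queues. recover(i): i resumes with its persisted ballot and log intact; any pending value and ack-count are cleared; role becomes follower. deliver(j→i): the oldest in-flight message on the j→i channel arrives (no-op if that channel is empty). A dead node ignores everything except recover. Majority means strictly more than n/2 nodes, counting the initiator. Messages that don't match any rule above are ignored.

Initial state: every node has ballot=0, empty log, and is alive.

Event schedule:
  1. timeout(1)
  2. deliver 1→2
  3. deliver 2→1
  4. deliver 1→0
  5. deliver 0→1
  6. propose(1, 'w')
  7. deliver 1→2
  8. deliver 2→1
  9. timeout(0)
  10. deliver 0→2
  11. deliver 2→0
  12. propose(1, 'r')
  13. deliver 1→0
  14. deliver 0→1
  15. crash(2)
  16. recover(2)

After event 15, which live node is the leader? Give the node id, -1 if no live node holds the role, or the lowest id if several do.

0

step 1 timeout(1): 1={cand,b=4,log=-}
step 2 deliver 1→2: 2={foll,b=4,log=-}
step 3 deliver 2→1: 1={lead,b=4,log=-}
step 4 deliver 1→0: 0={foll,b=4,log=-}
step 5 deliver 0→1: —
step 6 propose(1,'w'): —
step 7 deliver 1→2: 2={foll,b=4,log=w}
step 8 deliver 2→1: 1={lead,b=4,log=w}
step 9 timeout(0): 0={cand,b=6,log=-}
step 10 deliver 0→2: 2={foll,b=6,log=w}
step 11 deliver 2→0: 0={lead,b=6,log=-}
step 12 propose(1,'r'): —
step 13 deliver 1→0: —
step 14 deliver 0→1: 1={foll,b=6,log=w}
step 15 crash(2): 2={✗foll,b=6,log=w}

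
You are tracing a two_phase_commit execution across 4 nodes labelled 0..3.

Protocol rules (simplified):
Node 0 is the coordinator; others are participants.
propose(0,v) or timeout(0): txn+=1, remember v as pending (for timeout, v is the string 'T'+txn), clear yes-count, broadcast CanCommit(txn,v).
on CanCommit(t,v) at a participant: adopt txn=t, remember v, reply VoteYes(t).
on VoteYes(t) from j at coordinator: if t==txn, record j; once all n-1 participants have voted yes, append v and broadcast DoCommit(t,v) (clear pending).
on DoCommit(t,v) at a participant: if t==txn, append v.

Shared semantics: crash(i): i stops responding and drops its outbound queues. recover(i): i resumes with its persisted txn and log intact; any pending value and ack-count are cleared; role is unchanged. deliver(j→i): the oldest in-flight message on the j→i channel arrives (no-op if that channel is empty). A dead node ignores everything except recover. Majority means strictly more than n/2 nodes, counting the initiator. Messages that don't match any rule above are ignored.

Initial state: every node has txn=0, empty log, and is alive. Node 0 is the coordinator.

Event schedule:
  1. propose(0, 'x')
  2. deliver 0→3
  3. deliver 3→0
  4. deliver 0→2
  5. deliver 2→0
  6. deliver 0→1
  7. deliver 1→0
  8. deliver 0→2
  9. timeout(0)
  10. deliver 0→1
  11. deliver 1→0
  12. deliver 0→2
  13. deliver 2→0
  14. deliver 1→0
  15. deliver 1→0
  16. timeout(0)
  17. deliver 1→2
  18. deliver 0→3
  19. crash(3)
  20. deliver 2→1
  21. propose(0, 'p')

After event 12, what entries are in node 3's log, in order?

[1] propose(0,'x') → N0(coor t1 [-])
[2] deliver 0→3 → N3(part t1 [-])
[3] deliver 3→0 → ∅
[4] deliver 0→2 → N2(part t1 [-])
[5] deliver 2→0 → ∅
[6] deliver 0→1 → N1(part t1 [-])
[7] deliver 1→0 → N0(coor t1 [x])
[8] deliver 0→2 → N2(part t1 [x])
[9] timeout(0) → N0(coor t2 [x])
[10] deliver 0→1 → N1(part t1 [x])
[11] deliver 1→0 → ∅
[12] deliver 0→2 → N2(part t2 [x])

empty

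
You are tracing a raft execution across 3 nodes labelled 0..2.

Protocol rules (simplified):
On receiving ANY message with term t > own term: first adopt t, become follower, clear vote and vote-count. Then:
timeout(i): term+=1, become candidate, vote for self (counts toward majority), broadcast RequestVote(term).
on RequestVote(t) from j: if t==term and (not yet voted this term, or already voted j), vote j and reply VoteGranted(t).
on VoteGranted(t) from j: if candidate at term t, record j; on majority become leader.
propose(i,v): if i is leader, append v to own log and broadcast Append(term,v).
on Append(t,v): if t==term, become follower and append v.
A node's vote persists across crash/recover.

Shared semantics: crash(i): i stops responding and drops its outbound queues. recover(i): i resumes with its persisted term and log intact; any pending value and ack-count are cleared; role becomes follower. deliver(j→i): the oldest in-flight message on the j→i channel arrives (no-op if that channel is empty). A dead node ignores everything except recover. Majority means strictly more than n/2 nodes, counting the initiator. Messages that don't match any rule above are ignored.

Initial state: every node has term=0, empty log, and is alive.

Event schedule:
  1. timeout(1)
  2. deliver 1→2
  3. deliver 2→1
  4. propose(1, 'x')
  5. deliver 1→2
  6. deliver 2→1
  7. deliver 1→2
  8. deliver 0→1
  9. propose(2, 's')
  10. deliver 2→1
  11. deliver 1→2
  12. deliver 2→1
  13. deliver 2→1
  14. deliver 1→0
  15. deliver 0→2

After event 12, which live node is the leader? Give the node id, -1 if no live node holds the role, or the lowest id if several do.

[1] timeout(1) → N1(cand t1 [-])
[2] deliver 1→2 → N2(foll t1 [-])
[3] deliver 2→1 → N1(lead t1 [-])
[4] propose(1,'x') → N1(lead t1 [x])
[5] deliver 1→2 → N2(foll t1 [x])
[6] deliver 2→1 → ∅
[7] deliver 1→2 → ∅
[8] deliver 0→1 → ∅
[9] propose(2,'s') → ∅
[10] deliver 2→1 → ∅
[11] deliver 1→2 → ∅
[12] deliver 2→1 → ∅

1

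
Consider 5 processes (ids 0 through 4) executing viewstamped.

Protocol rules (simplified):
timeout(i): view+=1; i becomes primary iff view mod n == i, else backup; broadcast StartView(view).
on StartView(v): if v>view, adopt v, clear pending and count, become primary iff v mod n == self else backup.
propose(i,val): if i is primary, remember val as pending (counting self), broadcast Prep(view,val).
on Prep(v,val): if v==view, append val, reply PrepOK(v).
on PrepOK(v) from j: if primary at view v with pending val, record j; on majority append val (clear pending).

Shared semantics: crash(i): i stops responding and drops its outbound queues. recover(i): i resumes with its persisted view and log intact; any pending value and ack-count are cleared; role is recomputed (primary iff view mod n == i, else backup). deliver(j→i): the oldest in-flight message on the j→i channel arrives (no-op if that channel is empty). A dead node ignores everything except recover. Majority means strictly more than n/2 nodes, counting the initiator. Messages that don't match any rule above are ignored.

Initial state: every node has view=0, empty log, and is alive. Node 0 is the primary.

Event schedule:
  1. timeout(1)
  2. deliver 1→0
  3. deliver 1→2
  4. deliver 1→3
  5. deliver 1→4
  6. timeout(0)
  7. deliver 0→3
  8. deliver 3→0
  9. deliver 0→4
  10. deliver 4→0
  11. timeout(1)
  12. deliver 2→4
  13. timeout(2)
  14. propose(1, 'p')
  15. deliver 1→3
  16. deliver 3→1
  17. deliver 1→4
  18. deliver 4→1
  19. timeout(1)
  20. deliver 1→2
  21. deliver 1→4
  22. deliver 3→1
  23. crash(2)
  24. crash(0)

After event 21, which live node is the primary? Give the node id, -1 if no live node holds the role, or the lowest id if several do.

after 1 — timeout(1): n1:prim/v1/[-]
after 2 — deliver 1→0: n0:back/v1/[-]
after 3 — deliver 1→2: n2:back/v1/[-]
after 4 — deliver 1→3: n3:back/v1/[-]
after 5 — deliver 1→4: n4:back/v1/[-]
after 6 — timeout(0): n0:back/v2/[-]
after 7 — deliver 0→3: n3:back/v2/[-]
after 8 — deliver 3→0: ·
after 9 — deliver 0→4: n4:back/v2/[-]
after 10 — deliver 4→0: ·
after 11 — timeout(1): n1:back/v2/[-]
after 12 — deliver 2→4: ·
after 13 — timeout(2): n2:prim/v2/[-]
after 14 — propose(1,'p'): ·
after 15 — deliver 1→3: ·
after 16 — deliver 3→1: ·
after 17 — deliver 1→4: ·
after 18 — deliver 4→1: ·
after 19 — timeout(1): n1:back/v3/[-]
after 20 — deliver 1→2: ·
after 21 — deliver 1→4: n4:back/v3/[-]

2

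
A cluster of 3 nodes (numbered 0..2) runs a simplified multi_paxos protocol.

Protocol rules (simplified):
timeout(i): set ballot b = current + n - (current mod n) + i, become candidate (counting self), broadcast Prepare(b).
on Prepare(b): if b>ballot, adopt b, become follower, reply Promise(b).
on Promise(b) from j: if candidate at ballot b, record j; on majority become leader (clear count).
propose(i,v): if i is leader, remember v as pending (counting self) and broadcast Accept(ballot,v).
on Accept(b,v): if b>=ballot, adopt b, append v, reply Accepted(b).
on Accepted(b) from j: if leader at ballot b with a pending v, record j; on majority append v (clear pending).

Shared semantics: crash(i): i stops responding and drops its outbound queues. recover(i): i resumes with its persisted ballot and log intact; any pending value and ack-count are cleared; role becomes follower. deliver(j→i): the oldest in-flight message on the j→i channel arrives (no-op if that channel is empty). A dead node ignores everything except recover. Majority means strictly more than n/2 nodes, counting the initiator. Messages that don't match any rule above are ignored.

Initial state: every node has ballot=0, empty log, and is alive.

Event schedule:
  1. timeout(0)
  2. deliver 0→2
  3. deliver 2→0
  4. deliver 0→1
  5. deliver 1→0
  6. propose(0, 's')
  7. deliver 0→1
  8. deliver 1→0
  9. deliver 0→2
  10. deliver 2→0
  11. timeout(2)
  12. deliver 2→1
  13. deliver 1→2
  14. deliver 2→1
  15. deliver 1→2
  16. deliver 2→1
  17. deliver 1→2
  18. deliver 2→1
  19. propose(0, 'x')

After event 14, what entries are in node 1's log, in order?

s

e1 timeout(0): 0[cand,b=3,-]
e2 deliver 0→2: 2[foll,b=3,-]
e3 deliver 2→0: 0[lead,b=3,-]
e4 deliver 0→1: 1[foll,b=3,-]
e5 deliver 1→0: ·
e6 propose(0,'s'): ·
e7 deliver 0→1: 1[foll,b=3,s]
e8 deliver 1→0: 0[lead,b=3,s]
e9 deliver 0→2: 2[foll,b=3,s]
e10 deliver 2→0: ·
e11 timeout(2): 2[cand,b=8,s]
e12 deliver 2→1: 1[foll,b=8,s]
e13 deliver 1→2: 2[lead,b=8,s]
e14 deliver 2→1: ·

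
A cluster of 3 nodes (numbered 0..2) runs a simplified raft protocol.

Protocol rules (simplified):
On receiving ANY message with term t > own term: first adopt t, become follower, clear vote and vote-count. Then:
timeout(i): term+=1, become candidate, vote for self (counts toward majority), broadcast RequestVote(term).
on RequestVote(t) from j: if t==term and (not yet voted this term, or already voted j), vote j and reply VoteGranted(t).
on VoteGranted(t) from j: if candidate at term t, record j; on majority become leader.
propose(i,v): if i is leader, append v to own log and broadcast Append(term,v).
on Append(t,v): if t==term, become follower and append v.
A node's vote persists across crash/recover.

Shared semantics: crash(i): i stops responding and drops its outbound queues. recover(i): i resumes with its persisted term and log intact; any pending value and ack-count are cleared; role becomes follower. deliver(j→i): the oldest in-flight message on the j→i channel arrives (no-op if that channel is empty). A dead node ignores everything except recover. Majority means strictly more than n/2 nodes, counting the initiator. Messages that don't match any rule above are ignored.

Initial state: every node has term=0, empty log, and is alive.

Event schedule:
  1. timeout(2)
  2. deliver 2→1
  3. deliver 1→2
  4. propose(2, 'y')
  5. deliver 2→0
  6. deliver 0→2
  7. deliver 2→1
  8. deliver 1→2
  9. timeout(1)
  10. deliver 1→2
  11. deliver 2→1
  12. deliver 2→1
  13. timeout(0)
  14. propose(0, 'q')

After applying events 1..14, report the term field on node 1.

2

after 1 — timeout(2): n2:cand/t1/[-]
after 2 — deliver 2→1: n1:foll/t1/[-]
after 3 — deliver 1→2: n2:lead/t1/[-]
after 4 — propose(2,'y'): n2:lead/t1/[y]
after 5 — deliver 2→0: n0:foll/t1/[-]
after 6 — deliver 0→2: ·
after 7 — deliver 2→1: n1:foll/t1/[y]
after 8 — deliver 1→2: ·
after 9 — timeout(1): n1:cand/t2/[y]
after 10 — deliver 1→2: n2:foll/t2/[y]
after 11 — deliver 2→1: n1:lead/t2/[y]
after 12 — deliver 2→1: ·
after 13 — timeout(0): n0:cand/t2/[-]
after 14 — propose(0,'q'): ·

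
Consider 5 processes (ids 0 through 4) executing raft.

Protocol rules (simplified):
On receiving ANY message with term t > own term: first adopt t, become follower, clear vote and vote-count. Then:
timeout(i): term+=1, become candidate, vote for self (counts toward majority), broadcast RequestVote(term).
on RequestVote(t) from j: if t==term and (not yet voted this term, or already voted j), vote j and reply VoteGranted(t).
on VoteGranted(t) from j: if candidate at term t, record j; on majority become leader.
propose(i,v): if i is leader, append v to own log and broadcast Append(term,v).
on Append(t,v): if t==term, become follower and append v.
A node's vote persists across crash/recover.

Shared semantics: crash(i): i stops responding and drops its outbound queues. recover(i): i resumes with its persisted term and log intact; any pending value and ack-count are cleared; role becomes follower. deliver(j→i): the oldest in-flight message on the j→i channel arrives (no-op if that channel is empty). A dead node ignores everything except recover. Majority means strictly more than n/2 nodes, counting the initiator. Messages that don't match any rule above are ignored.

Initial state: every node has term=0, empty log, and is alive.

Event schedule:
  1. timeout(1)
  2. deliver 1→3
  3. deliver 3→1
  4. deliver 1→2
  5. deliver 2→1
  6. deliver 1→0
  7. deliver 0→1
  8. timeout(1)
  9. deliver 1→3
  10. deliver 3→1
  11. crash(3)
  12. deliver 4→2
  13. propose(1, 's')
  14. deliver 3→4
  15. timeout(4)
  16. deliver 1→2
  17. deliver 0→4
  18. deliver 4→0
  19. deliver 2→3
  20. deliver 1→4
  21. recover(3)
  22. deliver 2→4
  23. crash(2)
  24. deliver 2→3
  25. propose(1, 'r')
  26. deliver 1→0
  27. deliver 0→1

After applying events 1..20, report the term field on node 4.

1

[1] timeout(1) → N1(cand t1 [-])
[2] deliver 1→3 → N3(foll t1 [-])
[3] deliver 3→1 → ∅
[4] deliver 1→2 → N2(foll t1 [-])
[5] deliver 2→1 → N1(lead t1 [-])
[6] deliver 1→0 → N0(foll t1 [-])
[7] deliver 0→1 → ∅
[8] timeout(1) → N1(cand t2 [-])
[9] deliver 1→3 → N3(foll t2 [-])
[10] deliver 3→1 → ∅
[11] crash(3) → N3(✗foll t2 [-])
[12] deliver 4→2 → ∅
[13] propose(1,'s') → ∅
[14] deliver 3→4 → ∅
[15] timeout(4) → N4(cand t1 [-])
[16] deliver 1→2 → N2(foll t2 [-])
[17] deliver 0→4 → ∅
[18] deliver 4→0 → ∅
[19] deliver 2→3 → ∅
[20] deliver 1→4 → ∅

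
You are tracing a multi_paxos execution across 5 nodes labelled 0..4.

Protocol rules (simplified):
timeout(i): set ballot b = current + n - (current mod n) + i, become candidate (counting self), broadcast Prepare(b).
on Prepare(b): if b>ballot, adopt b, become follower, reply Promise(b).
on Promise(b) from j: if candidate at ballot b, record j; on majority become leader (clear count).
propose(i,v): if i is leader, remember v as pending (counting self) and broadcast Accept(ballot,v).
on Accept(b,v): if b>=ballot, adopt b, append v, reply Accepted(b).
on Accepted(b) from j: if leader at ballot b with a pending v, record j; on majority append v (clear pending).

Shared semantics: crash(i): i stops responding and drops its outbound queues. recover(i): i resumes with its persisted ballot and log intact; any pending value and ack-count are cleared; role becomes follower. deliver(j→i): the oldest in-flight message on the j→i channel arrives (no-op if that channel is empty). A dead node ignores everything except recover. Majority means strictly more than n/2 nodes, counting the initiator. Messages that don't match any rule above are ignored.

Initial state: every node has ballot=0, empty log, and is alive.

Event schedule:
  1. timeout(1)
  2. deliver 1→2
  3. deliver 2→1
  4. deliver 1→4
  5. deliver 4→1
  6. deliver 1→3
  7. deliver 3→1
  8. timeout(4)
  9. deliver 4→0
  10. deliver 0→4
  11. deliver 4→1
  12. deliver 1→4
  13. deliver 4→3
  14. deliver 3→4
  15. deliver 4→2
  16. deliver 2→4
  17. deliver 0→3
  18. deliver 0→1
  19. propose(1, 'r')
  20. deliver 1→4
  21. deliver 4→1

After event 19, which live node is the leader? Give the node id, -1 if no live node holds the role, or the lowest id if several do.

1. timeout(1):  <1:cand b6 ->
2. deliver 1→2:  <2:foll b6 ->
3. deliver 2→1:  nop
4. deliver 1→4:  <4:foll b6 ->
5. deliver 4→1:  <1:lead b6 ->
6. deliver 1→3:  <3:foll b6 ->
7. deliver 3→1:  nop
8. timeout(4):  <4:cand b14 ->
9. deliver 4→0:  <0:foll b14 ->
10. deliver 0→4:  nop
11. deliver 4→1:  <1:foll b14 ->
12. deliver 1→4:  <4:lead b14 ->
13. deliver 4→3:  <3:foll b14 ->
14. deliver 3→4:  nop
15. deliver 4→2:  <2:foll b14 ->
16. deliver 2→4:  nop
17. deliver 0→3:  nop
18. deliver 0→1:  nop
19. propose(1,'r'):  nop

4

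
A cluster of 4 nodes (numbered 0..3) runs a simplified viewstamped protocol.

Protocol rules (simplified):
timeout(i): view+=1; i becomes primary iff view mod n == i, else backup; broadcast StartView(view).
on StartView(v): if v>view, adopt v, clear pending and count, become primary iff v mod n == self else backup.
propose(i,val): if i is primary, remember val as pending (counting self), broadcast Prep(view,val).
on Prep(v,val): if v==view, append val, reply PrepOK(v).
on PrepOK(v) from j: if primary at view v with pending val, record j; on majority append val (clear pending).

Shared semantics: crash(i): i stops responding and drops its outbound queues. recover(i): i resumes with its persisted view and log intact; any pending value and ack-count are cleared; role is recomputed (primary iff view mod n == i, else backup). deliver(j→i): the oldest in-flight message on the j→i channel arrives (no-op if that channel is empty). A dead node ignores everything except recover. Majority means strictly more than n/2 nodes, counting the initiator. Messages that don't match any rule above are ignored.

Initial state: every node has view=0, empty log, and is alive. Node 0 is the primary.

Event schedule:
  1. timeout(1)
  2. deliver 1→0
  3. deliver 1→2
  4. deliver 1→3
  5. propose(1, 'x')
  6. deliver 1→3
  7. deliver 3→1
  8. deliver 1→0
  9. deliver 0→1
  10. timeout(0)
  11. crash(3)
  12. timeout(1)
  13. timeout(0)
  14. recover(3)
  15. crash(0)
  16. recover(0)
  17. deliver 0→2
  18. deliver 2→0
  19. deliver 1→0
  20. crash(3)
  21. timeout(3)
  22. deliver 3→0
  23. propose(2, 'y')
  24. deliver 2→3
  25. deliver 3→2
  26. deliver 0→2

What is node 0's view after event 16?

step 1 timeout(1): 1={prim,v=1,log=-}
step 2 deliver 1→0: 0={back,v=1,log=-}
step 3 deliver 1→2: 2={back,v=1,log=-}
step 4 deliver 1→3: 3={back,v=1,log=-}
step 5 propose(1,'x'): —
step 6 deliver 1→3: 3={back,v=1,log=x}
step 7 deliver 3→1: —
step 8 deliver 1→0: 0={back,v=1,log=x}
step 9 deliver 0→1: 1={prim,v=1,log=x}
step 10 timeout(0): 0={back,v=2,log=x}
step 11 crash(3): 3={✗back,v=1,log=x}
step 12 timeout(1): 1={back,v=2,log=x}
step 13 timeout(0): 0={back,v=3,log=x}
step 14 recover(3): 3={back,v=1,log=x}
step 15 crash(0): 0={✗back,v=3,log=x}
step 16 recover(0): 0={back,v=3,log=x}

3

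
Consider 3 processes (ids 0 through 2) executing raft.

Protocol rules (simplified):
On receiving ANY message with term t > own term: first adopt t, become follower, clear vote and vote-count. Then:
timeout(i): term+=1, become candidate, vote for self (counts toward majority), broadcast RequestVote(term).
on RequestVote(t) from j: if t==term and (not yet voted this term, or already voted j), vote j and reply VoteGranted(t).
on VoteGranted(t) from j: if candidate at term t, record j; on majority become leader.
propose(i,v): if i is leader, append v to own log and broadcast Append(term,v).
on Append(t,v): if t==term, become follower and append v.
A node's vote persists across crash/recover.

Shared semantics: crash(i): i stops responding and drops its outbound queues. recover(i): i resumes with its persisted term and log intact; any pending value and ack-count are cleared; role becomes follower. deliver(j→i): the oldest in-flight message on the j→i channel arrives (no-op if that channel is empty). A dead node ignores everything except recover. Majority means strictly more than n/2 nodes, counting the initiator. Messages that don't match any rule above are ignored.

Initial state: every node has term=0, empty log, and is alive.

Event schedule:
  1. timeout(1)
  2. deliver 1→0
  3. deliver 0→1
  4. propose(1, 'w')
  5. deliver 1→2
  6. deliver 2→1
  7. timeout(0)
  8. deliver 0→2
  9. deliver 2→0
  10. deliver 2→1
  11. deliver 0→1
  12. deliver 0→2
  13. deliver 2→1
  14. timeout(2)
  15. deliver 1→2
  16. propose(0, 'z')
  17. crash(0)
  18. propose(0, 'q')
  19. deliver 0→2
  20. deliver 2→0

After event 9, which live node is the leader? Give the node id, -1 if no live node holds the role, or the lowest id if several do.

0

after 1 — timeout(1): n1:cand/t1/[-]
after 2 — deliver 1→0: n0:foll/t1/[-]
after 3 — deliver 0→1: n1:lead/t1/[-]
after 4 — propose(1,'w'): n1:lead/t1/[w]
after 5 — deliver 1→2: n2:foll/t1/[-]
after 6 — deliver 2→1: ·
after 7 — timeout(0): n0:cand/t2/[-]
after 8 — deliver 0→2: n2:foll/t2/[-]
after 9 — deliver 2→0: n0:lead/t2/[-]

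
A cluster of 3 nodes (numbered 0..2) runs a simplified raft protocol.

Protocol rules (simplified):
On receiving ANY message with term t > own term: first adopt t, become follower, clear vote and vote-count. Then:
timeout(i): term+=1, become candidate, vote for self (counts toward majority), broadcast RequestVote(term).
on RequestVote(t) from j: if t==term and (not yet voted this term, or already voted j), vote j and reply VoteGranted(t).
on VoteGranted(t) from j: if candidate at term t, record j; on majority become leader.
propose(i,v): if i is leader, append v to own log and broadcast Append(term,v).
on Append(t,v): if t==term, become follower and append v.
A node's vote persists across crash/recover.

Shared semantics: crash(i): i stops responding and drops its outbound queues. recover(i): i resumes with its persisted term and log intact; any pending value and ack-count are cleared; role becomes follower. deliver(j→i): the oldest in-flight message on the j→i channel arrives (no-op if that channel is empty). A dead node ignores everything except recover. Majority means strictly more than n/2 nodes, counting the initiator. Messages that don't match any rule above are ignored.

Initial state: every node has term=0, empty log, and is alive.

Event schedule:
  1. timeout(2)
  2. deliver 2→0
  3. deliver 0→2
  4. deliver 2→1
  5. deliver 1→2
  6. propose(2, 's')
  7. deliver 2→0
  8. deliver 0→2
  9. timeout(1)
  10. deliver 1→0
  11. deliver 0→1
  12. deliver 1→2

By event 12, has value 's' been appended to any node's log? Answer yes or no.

1. timeout(2):  <2:cand t1 ->
2. deliver 2→0:  <0:foll t1 ->
3. deliver 0→2:  <2:lead t1 ->
4. deliver 2→1:  <1:foll t1 ->
5. deliver 1→2:  nop
6. propose(2,'s'):  <2:lead t1 s>
7. deliver 2→0:  <0:foll t1 s>
8. deliver 0→2:  nop
9. timeout(1):  <1:cand t2 ->
10. deliver 1→0:  <0:foll t2 s>
11. deliver 0→1:  <1:lead t2 ->
12. deliver 1→2:  <2:foll t2 s>

yes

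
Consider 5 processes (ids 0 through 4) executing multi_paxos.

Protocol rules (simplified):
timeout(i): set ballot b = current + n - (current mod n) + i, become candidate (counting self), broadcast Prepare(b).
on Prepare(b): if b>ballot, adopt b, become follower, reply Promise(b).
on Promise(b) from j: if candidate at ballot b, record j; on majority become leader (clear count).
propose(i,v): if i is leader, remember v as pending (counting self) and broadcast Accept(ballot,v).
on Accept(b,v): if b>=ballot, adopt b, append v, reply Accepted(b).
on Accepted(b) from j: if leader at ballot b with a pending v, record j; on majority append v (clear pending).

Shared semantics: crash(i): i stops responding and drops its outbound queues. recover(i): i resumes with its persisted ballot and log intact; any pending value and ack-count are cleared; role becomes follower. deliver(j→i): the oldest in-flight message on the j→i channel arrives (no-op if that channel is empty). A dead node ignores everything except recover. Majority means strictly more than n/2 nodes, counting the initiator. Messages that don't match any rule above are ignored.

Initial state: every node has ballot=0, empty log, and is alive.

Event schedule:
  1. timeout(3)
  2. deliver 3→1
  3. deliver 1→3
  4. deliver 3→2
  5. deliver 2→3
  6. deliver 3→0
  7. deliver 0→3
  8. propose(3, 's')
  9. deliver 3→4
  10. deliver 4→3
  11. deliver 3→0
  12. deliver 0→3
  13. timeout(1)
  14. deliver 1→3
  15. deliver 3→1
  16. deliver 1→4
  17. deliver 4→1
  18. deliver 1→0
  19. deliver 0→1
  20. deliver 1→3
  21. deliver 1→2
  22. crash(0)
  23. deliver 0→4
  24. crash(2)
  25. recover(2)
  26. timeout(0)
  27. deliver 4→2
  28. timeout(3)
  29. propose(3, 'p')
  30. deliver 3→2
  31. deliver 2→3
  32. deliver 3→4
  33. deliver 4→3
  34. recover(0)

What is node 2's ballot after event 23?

step 1 timeout(3): 3={cand,b=8,log=-}
step 2 deliver 3→1: 1={foll,b=8,log=-}
step 3 deliver 1→3: —
step 4 deliver 3→2: 2={foll,b=8,log=-}
step 5 deliver 2→3: 3={lead,b=8,log=-}
step 6 deliver 3→0: 0={foll,b=8,log=-}
step 7 deliver 0→3: —
step 8 propose(3,'s'): —
step 9 deliver 3→4: 4={foll,b=8,log=-}
step 10 deliver 4→3: —
step 11 deliver 3→0: 0={foll,b=8,log=s}
step 12 deliver 0→3: —
step 13 timeout(1): 1={cand,b=11,log=-}
step 14 deliver 1→3: 3={foll,b=11,log=-}
step 15 deliver 3→1: —
step 16 deliver 1→4: 4={foll,b=11,log=-}
step 17 deliver 4→1: —
step 18 deliver 1→0: 0={foll,b=11,log=s}
step 19 deliver 0→1: 1={lead,b=11,log=-}
step 20 deliver 1→3: —
step 21 deliver 1→2: 2={foll,b=11,log=-}
step 22 crash(0): 0={✗foll,b=11,log=s}
step 23 deliver 0→4: —

11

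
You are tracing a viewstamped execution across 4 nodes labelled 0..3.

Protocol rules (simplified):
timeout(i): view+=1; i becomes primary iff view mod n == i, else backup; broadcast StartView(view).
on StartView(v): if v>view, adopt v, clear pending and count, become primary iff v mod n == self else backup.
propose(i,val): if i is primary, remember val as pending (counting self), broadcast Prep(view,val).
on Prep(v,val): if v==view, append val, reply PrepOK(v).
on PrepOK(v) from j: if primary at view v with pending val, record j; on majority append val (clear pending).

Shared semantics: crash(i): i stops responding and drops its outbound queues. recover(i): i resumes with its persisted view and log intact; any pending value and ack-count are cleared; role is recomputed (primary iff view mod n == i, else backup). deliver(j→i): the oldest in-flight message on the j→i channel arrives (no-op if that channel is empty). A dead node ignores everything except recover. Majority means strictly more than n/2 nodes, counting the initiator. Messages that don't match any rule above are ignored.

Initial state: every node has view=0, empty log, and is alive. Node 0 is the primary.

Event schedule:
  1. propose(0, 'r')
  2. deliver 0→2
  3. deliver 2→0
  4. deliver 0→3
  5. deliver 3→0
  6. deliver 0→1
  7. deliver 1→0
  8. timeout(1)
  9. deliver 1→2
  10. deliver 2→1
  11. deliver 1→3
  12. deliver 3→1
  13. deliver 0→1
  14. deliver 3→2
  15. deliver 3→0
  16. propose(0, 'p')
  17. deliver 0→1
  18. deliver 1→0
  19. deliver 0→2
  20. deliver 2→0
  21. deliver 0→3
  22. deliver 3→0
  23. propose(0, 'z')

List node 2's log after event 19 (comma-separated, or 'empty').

r

after 1 — propose(0,'r'): ·
after 2 — deliver 0→2: n2:back/v0/[r]
after 3 — deliver 2→0: ·
after 4 — deliver 0→3: n3:back/v0/[r]
after 5 — deliver 3→0: n0:prim/v0/[r]
after 6 — deliver 0→1: n1:back/v0/[r]
after 7 — deliver 1→0: ·
after 8 — timeout(1): n1:prim/v1/[r]
after 9 — deliver 1→2: n2:back/v1/[r]
after 10 — deliver 2→1: ·
after 11 — deliver 1→3: n3:back/v1/[r]
after 12 — deliver 3→1: ·
after 13 — deliver 0→1: ·
after 14 — deliver 3→2: ·
after 15 — deliver 3→0: ·
after 16 — propose(0,'p'): ·
after 17 — deliver 0→1: ·
after 18 — deliver 1→0: n0:back/v1/[r]
after 19 — deliver 0→2: ·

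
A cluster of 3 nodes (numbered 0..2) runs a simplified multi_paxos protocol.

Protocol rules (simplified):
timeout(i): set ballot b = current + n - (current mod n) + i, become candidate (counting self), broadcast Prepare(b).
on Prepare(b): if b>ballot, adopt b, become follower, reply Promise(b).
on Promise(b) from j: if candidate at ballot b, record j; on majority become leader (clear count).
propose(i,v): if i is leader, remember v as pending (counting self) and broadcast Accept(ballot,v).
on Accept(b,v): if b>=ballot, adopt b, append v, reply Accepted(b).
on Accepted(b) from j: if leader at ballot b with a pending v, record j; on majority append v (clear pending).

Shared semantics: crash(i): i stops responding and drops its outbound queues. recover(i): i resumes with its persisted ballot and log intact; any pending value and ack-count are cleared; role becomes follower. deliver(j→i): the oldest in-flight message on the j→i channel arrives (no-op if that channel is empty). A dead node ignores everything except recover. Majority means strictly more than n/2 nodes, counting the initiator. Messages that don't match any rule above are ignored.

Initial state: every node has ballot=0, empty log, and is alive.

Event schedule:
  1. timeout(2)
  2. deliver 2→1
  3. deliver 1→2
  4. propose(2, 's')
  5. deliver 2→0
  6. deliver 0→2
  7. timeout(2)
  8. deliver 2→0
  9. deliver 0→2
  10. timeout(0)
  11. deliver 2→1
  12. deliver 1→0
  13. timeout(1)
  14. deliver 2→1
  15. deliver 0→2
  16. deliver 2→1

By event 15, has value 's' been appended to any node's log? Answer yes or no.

yes

step 1 timeout(2): 2={cand,b=5,log=-}
step 2 deliver 2→1: 1={foll,b=5,log=-}
step 3 deliver 1→2: 2={lead,b=5,log=-}
step 4 propose(2,'s'): —
step 5 deliver 2→0: 0={foll,b=5,log=-}
step 6 deliver 0→2: —
step 7 timeout(2): 2={cand,b=8,log=-}
step 8 deliver 2→0: 0={foll,b=5,log=s}
step 9 deliver 0→2: —
step 10 timeout(0): 0={cand,b=6,log=s}
step 11 deliver 2→1: 1={foll,b=5,log=s}
step 12 deliver 1→0: —
step 13 timeout(1): 1={cand,b=7,log=s}
step 14 deliver 2→1: 1={foll,b=8,log=s}
step 15 deliver 0→2: —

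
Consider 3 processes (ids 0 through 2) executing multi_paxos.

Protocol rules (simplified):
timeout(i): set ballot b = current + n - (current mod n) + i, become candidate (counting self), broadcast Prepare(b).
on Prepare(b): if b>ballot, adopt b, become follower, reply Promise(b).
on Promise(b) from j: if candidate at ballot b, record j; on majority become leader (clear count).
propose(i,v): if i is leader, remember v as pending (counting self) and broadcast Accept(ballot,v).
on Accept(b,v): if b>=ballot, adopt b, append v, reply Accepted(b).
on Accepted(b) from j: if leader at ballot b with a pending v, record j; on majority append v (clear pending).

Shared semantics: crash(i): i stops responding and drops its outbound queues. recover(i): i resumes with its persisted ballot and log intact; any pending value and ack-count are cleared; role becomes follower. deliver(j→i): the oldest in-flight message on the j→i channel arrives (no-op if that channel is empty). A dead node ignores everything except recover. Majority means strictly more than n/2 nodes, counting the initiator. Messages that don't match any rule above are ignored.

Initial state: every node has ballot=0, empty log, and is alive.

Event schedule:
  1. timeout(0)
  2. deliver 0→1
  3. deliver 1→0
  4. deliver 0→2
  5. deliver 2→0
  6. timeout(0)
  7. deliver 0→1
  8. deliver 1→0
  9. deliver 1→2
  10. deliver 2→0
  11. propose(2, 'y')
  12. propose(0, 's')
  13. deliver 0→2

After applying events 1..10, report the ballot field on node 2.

e1 timeout(0): 0[cand,b=3,-]
e2 deliver 0→1: 1[foll,b=3,-]
e3 deliver 1→0: 0[lead,b=3,-]
e4 deliver 0→2: 2[foll,b=3,-]
e5 deliver 2→0: ·
e6 timeout(0): 0[cand,b=6,-]
e7 deliver 0→1: 1[foll,b=6,-]
e8 deliver 1→0: 0[lead,b=6,-]
e9 deliver 1→2: ·
e10 deliver 2→0: ·

3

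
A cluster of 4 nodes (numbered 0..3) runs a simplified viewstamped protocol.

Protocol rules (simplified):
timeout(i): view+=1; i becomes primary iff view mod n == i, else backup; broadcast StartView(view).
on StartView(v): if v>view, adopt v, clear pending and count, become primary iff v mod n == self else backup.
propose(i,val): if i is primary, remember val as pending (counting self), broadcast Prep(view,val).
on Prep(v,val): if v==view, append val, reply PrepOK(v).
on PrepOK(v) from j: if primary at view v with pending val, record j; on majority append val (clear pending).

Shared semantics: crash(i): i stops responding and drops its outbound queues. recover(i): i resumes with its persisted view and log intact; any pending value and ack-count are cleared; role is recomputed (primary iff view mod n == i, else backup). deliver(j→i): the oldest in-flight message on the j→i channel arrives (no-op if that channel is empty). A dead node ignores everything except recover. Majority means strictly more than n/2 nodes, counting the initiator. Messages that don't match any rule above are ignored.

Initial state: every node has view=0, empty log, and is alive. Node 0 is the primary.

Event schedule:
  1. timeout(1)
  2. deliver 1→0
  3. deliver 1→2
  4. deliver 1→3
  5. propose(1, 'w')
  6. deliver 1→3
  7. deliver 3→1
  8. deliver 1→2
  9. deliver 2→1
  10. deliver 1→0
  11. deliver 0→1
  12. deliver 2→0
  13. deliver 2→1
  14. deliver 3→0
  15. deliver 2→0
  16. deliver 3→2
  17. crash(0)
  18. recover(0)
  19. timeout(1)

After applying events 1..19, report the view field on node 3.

1

step 1 timeout(1): 1={prim,v=1,log=-}
step 2 deliver 1→0: 0={back,v=1,log=-}
step 3 deliver 1→2: 2={back,v=1,log=-}
step 4 deliver 1→3: 3={back,v=1,log=-}
step 5 propose(1,'w'): —
step 6 deliver 1→3: 3={back,v=1,log=w}
step 7 deliver 3→1: —
step 8 deliver 1→2: 2={back,v=1,log=w}
step 9 deliver 2→1: 1={prim,v=1,log=w}
step 10 deliver 1→0: 0={back,v=1,log=w}
step 11 deliver 0→1: —
step 12 deliver 2→0: —
step 13 deliver 2→1: —
step 14 deliver 3→0: —
step 15 deliver 2→0: —
step 16 deliver 3→2: —
step 17 crash(0): 0={✗back,v=1,log=w}
step 18 recover(0): 0={back,v=1,log=w}
step 19 timeout(1): 1={back,v=2,log=w}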